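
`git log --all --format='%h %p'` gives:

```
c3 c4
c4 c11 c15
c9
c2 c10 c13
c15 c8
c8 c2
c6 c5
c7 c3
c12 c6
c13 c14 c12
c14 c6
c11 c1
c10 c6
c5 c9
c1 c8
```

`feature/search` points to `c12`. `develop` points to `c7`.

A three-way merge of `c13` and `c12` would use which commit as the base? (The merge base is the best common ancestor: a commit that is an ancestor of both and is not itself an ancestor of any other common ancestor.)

Ancestors of c13: {c12, c13, c14, c5, c6, c9}.
Ancestors of c12: {c12, c5, c6, c9}.
Common ancestors: {c12, c5, c6, c9}.
Among these, c12 is not an ancestor of any other common ancestor — it is the merge base.

c12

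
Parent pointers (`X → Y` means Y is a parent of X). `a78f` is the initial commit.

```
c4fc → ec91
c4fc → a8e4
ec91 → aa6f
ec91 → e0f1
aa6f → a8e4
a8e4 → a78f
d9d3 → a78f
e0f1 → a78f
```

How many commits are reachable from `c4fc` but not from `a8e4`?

4

Reachable from c4fc: {a78f, a8e4, aa6f, c4fc, e0f1, ec91}.
Reachable from a8e4: {a78f, a8e4}.
In c4fc's history but not a8e4's: {aa6f, c4fc, e0f1, ec91} — 4 commits.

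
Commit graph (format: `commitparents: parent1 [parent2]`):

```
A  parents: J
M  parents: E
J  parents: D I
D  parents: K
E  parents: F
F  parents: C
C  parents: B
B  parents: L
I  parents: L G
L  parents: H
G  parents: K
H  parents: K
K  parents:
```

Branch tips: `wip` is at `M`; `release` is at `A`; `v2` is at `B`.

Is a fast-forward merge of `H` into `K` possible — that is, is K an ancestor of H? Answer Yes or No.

Yes

A fast-forward from K to H is possible iff K is an ancestor of H.
Ancestors of H: {H, K}.
K is among them, so fast-forward is possible.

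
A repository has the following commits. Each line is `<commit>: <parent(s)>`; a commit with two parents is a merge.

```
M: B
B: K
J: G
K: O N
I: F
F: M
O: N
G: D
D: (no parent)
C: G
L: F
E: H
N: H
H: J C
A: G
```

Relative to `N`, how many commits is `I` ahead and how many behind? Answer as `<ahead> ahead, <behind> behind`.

Reachable from I: {B, C, D, F, G, H, I, J, K, M, N, O}.
Reachable from N: {C, D, G, H, J, N}.
Only in I's history (ahead): {B, F, I, K, M, O} — 6.
Only in N's history (behind): {} — 0.

6 ahead, 0 behind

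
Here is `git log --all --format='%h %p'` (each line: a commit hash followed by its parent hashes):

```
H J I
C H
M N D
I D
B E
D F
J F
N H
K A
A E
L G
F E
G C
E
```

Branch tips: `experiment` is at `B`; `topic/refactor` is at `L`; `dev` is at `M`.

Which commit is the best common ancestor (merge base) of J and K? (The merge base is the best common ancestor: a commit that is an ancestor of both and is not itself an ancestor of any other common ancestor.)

Ancestors of J: {E, F, J}.
Ancestors of K: {A, E, K}.
Common ancestors: {E}.
The only common ancestor is E, so it is the merge base.

E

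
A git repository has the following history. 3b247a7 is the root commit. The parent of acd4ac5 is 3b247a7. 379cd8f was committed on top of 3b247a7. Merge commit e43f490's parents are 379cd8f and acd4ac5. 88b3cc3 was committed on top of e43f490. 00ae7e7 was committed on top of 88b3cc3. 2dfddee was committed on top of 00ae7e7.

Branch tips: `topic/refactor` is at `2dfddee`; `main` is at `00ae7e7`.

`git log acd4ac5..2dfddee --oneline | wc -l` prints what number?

5

Reachable from 2dfddee: {00ae7e7, 2dfddee, 379cd8f, 3b247a7, 88b3cc3, acd4ac5, e43f490}.
Reachable from acd4ac5: {3b247a7, acd4ac5}.
In 2dfddee's history but not acd4ac5's: {00ae7e7, 2dfddee, 379cd8f, 88b3cc3, e43f490} — 5 commits.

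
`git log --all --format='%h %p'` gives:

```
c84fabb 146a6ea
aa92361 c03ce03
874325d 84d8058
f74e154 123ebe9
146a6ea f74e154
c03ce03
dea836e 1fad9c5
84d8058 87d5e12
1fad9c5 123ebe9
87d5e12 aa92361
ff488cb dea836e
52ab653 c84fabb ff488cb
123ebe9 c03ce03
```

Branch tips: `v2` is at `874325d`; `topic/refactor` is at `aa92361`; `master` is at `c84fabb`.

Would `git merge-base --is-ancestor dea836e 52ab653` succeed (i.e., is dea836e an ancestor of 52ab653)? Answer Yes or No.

Yes

Ancestors of 52ab653 (commits reachable by following parents): {123ebe9, 146a6ea, 1fad9c5, 52ab653, c03ce03, c84fabb, dea836e, f74e154, ff488cb}.
dea836e is in that set, so it is an ancestor of 52ab653.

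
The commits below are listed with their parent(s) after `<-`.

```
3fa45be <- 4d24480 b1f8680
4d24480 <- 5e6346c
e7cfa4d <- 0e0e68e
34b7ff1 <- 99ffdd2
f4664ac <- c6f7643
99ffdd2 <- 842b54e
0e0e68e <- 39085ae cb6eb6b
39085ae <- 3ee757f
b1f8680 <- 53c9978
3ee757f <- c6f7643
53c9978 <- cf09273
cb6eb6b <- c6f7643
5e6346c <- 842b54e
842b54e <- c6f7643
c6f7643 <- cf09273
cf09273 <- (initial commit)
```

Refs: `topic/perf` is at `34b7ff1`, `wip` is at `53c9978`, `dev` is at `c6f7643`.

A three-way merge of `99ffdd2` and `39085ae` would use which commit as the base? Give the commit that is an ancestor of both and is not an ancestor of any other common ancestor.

Ancestors of 99ffdd2: {842b54e, 99ffdd2, c6f7643, cf09273}.
Ancestors of 39085ae: {39085ae, 3ee757f, c6f7643, cf09273}.
Common ancestors: {c6f7643, cf09273}.
Among these, c6f7643 is not an ancestor of any other common ancestor — it is the merge base.

c6f7643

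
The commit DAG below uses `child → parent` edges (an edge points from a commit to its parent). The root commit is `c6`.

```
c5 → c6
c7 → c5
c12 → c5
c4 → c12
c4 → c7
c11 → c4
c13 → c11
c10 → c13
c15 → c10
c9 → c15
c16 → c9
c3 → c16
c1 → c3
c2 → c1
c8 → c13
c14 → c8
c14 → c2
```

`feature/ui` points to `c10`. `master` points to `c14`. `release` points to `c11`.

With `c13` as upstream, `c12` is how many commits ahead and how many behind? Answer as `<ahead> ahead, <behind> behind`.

0 ahead, 4 behind

Reachable from c12: {c12, c5, c6}.
Reachable from c13: {c11, c12, c13, c4, c5, c6, c7}.
Only in c12's history (ahead): {} — 0.
Only in c13's history (behind): {c11, c13, c4, c7} — 4.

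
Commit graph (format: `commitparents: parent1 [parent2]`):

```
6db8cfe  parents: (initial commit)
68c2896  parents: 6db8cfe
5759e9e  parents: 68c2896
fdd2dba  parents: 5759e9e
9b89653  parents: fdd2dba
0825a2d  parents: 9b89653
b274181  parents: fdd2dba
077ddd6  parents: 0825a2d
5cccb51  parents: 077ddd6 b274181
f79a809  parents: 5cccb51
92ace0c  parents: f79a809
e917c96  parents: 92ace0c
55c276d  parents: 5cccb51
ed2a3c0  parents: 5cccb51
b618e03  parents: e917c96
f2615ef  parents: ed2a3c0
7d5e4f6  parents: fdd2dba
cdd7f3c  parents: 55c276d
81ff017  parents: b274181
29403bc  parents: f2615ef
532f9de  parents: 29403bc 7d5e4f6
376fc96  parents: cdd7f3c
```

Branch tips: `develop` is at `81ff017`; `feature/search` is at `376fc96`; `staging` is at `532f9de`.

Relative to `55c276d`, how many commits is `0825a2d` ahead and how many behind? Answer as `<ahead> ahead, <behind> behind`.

Reachable from 0825a2d: {0825a2d, 5759e9e, 68c2896, 6db8cfe, 9b89653, fdd2dba}.
Reachable from 55c276d: {077ddd6, 0825a2d, 55c276d, 5759e9e, 5cccb51, 68c2896, 6db8cfe, 9b89653, b274181, fdd2dba}.
Only in 0825a2d's history (ahead): {} — 0.
Only in 55c276d's history (behind): {077ddd6, 55c276d, 5cccb51, b274181} — 4.

0 ahead, 4 behind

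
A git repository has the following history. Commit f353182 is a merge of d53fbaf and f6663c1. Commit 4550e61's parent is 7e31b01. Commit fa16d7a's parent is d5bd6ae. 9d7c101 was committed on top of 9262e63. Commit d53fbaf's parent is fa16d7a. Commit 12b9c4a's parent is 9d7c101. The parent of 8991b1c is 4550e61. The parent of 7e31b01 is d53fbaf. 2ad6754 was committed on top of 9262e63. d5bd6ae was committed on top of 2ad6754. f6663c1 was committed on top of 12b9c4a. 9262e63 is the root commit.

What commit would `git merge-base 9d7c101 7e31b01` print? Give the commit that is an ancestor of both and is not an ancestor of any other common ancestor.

9262e63

Ancestors of 9d7c101: {9262e63, 9d7c101}.
Ancestors of 7e31b01: {2ad6754, 7e31b01, 9262e63, d53fbaf, d5bd6ae, fa16d7a}.
Common ancestors: {9262e63}.
The only common ancestor is 9262e63, so it is the merge base.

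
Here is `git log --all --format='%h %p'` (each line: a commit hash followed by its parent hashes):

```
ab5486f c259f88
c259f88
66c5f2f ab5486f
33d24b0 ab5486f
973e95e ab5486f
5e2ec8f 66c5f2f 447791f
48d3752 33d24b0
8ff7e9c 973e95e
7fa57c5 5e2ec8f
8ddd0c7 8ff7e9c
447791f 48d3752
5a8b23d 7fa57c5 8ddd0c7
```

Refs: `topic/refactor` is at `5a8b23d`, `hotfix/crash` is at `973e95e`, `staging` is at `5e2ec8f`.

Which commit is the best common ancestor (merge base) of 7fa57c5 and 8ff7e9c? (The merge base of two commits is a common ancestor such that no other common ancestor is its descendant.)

ab5486f

Ancestors of 7fa57c5: {33d24b0, 447791f, 48d3752, 5e2ec8f, 66c5f2f, 7fa57c5, ab5486f, c259f88}.
Ancestors of 8ff7e9c: {8ff7e9c, 973e95e, ab5486f, c259f88}.
Common ancestors: {ab5486f, c259f88}.
Among these, ab5486f is not an ancestor of any other common ancestor — it is the merge base.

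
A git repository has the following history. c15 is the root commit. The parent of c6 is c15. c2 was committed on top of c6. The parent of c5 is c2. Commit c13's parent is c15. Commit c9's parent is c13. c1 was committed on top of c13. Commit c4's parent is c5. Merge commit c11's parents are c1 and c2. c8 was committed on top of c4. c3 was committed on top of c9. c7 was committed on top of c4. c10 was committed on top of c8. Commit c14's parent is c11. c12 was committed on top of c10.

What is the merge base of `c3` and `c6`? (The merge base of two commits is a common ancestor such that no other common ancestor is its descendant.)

c15

Ancestors of c3: {c13, c15, c3, c9}.
Ancestors of c6: {c15, c6}.
Common ancestors: {c15}.
The only common ancestor is c15, so it is the merge base.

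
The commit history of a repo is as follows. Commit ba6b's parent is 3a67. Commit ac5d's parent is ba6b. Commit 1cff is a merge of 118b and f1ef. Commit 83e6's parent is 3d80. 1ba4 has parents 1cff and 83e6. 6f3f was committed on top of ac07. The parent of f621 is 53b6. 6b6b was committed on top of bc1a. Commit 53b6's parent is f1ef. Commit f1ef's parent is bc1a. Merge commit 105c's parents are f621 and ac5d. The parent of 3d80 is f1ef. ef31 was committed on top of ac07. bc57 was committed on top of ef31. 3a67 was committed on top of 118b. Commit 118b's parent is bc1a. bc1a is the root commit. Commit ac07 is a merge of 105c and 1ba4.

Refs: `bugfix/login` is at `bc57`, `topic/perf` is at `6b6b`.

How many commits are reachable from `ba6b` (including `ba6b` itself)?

4

Walking parent pointers from ba6b: reachable set = {118b, 3a67, ba6b, bc1a}.
That is 4 commits.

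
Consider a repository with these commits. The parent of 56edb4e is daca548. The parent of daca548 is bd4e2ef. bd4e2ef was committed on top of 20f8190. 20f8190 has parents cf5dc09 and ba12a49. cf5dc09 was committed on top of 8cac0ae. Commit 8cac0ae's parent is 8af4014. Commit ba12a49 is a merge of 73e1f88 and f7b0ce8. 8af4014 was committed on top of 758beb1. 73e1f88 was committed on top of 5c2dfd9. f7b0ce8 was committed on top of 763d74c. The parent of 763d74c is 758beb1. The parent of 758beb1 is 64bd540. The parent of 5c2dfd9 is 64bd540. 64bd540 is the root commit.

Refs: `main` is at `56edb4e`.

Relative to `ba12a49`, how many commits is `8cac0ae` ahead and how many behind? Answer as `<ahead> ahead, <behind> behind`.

2 ahead, 5 behind

Reachable from 8cac0ae: {64bd540, 758beb1, 8af4014, 8cac0ae}.
Reachable from ba12a49: {5c2dfd9, 64bd540, 73e1f88, 758beb1, 763d74c, ba12a49, f7b0ce8}.
Only in 8cac0ae's history (ahead): {8af4014, 8cac0ae} — 2.
Only in ba12a49's history (behind): {5c2dfd9, 73e1f88, 763d74c, ba12a49, f7b0ce8} — 5.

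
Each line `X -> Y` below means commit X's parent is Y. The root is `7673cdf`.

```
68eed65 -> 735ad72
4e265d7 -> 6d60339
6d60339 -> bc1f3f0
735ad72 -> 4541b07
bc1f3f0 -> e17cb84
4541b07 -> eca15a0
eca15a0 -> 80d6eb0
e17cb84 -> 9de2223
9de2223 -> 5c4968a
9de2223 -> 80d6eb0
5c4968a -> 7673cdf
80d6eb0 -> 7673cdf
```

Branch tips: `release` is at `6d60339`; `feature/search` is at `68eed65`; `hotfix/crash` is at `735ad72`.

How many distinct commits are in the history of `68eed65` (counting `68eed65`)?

6

Walking parent pointers from 68eed65: reachable set = {4541b07, 68eed65, 735ad72, 7673cdf, 80d6eb0, eca15a0}.
That is 6 commits.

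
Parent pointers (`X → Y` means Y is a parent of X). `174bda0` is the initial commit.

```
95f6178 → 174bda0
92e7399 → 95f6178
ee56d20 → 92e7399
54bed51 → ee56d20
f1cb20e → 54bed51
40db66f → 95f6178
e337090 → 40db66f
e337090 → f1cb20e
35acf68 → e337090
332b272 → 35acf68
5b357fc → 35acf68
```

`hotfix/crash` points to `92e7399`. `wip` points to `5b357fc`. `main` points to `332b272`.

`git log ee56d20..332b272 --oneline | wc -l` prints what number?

Reachable from 332b272: {174bda0, 332b272, 35acf68, 40db66f, 54bed51, 92e7399, 95f6178, e337090, ee56d20, f1cb20e}.
Reachable from ee56d20: {174bda0, 92e7399, 95f6178, ee56d20}.
In 332b272's history but not ee56d20's: {332b272, 35acf68, 40db66f, 54bed51, e337090, f1cb20e} — 6 commits.

6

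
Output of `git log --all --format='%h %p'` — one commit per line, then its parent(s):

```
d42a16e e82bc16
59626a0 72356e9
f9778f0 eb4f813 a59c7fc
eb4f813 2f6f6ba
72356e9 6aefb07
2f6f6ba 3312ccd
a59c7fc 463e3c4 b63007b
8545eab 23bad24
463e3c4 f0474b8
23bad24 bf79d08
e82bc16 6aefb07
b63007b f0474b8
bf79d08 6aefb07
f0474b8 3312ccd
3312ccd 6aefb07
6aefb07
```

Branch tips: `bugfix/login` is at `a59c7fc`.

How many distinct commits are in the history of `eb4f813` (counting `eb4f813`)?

4

Walking parent pointers from eb4f813: reachable set = {2f6f6ba, 3312ccd, 6aefb07, eb4f813}.
That is 4 commits.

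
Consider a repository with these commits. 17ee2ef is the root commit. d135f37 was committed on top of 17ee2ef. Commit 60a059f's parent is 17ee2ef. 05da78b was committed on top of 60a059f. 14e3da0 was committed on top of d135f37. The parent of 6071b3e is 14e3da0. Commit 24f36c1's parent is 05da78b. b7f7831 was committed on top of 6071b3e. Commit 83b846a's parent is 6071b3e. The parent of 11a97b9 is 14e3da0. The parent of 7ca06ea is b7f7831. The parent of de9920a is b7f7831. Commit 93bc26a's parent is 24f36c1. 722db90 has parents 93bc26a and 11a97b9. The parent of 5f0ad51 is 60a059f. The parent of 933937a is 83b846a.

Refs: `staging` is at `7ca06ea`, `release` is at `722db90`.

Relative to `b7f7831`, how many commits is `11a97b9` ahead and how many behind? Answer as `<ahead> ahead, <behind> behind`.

1 ahead, 2 behind

Reachable from 11a97b9: {11a97b9, 14e3da0, 17ee2ef, d135f37}.
Reachable from b7f7831: {14e3da0, 17ee2ef, 6071b3e, b7f7831, d135f37}.
Only in 11a97b9's history (ahead): {11a97b9} — 1.
Only in b7f7831's history (behind): {6071b3e, b7f7831} — 2.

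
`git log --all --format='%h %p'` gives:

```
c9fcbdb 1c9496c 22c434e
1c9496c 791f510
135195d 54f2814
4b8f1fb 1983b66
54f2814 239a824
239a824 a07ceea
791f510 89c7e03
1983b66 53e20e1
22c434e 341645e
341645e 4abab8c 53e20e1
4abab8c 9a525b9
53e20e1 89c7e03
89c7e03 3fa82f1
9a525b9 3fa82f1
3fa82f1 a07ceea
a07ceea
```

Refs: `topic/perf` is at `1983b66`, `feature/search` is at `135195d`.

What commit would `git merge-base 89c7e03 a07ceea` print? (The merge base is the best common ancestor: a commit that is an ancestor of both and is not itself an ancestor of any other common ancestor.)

a07ceea

Ancestors of 89c7e03: {3fa82f1, 89c7e03, a07ceea}.
Ancestors of a07ceea: {a07ceea}.
Common ancestors: {a07ceea}.
The only common ancestor is a07ceea, so it is the merge base.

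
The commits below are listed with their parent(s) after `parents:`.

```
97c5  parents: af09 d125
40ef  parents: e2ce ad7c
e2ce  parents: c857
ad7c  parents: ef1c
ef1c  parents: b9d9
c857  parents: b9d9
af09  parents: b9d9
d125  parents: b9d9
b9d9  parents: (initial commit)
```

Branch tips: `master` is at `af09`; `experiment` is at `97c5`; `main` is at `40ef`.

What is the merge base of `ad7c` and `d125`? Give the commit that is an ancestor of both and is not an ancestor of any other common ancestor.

b9d9

Ancestors of ad7c: {ad7c, b9d9, ef1c}.
Ancestors of d125: {b9d9, d125}.
Common ancestors: {b9d9}.
The only common ancestor is b9d9, so it is the merge base.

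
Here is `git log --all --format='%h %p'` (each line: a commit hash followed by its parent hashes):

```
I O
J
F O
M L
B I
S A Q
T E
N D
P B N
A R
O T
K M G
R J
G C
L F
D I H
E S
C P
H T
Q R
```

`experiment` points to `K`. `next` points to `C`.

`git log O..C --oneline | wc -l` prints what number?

7

Reachable from C: {A, B, C, D, E, H, I, J, N, O, P, Q, R, S, T}.
Reachable from O: {A, E, J, O, Q, R, S, T}.
In C's history but not O's: {B, C, D, H, I, N, P} — 7 commits.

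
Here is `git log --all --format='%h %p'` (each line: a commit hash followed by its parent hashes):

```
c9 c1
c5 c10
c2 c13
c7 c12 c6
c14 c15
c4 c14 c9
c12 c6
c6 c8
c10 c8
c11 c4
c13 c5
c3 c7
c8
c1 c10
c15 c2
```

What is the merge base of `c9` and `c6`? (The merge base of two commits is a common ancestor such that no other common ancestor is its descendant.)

c8

Ancestors of c9: {c1, c10, c8, c9}.
Ancestors of c6: {c6, c8}.
Common ancestors: {c8}.
The only common ancestor is c8, so it is the merge base.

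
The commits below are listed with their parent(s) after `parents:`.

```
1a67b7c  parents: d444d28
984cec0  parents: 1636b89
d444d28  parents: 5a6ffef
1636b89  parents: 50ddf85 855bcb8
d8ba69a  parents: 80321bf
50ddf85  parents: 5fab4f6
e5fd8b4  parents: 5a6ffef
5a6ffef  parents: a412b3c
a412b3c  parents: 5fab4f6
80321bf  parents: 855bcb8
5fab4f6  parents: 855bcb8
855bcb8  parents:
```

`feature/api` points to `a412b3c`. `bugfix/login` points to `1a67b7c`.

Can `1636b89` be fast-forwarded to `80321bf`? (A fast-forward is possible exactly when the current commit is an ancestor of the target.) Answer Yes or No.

A fast-forward from 1636b89 to 80321bf is possible iff 1636b89 is an ancestor of 80321bf.
Ancestors of 80321bf: {80321bf, 855bcb8}.
1636b89 is not among them, so fast-forward is not possible.

No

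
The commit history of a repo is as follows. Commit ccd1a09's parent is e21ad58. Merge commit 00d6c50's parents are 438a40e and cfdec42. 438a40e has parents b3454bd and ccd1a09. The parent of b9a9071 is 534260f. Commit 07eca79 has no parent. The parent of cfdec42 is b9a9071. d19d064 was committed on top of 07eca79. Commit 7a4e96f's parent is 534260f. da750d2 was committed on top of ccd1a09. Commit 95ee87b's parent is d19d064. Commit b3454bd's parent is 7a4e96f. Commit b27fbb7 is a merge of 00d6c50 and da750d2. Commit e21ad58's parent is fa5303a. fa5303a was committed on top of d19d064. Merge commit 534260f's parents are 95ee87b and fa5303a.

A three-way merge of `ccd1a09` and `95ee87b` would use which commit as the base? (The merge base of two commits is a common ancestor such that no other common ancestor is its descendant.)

Ancestors of ccd1a09: {07eca79, ccd1a09, d19d064, e21ad58, fa5303a}.
Ancestors of 95ee87b: {07eca79, 95ee87b, d19d064}.
Common ancestors: {07eca79, d19d064}.
Among these, d19d064 is not an ancestor of any other common ancestor — it is the merge base.

d19d064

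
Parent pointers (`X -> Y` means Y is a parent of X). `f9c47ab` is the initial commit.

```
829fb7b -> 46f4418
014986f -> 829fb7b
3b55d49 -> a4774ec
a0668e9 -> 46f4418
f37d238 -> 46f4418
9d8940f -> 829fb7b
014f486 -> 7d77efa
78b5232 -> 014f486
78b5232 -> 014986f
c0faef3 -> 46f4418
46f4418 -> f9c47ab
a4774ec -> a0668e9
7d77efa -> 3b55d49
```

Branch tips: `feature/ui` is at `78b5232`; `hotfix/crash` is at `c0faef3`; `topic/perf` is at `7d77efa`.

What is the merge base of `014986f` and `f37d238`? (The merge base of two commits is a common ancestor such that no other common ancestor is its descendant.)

Ancestors of 014986f: {014986f, 46f4418, 829fb7b, f9c47ab}.
Ancestors of f37d238: {46f4418, f37d238, f9c47ab}.
Common ancestors: {46f4418, f9c47ab}.
Among these, 46f4418 is not an ancestor of any other common ancestor — it is the merge base.

46f4418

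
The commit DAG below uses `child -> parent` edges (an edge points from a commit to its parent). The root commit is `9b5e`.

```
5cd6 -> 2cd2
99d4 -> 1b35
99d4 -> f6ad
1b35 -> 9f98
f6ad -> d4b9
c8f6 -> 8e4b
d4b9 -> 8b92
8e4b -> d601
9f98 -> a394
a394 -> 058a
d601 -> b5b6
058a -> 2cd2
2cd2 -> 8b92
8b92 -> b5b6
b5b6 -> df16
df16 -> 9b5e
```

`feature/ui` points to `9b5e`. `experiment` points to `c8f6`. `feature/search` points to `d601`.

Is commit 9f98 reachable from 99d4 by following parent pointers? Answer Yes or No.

Yes

Ancestors of 99d4 (commits reachable by following parents): {058a, 1b35, 2cd2, 8b92, 99d4, 9b5e, 9f98, a394, b5b6, d4b9, df16, f6ad}.
9f98 is in that set, so it is an ancestor of 99d4.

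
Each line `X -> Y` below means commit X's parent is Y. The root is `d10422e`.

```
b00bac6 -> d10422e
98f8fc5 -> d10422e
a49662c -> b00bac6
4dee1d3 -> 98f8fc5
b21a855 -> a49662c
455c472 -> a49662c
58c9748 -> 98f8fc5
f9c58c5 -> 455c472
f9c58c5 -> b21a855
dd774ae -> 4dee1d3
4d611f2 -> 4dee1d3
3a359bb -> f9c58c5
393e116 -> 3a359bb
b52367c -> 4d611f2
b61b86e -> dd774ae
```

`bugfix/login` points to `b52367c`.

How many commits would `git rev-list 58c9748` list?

3

Walking parent pointers from 58c9748: reachable set = {58c9748, 98f8fc5, d10422e}.
That is 3 commits.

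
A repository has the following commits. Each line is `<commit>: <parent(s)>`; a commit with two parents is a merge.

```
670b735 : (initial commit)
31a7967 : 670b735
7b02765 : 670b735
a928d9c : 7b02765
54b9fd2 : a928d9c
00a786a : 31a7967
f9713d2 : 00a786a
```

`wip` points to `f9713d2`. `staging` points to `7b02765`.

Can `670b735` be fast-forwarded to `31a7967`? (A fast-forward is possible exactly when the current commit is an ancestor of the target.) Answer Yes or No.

Yes

A fast-forward from 670b735 to 31a7967 is possible iff 670b735 is an ancestor of 31a7967.
Ancestors of 31a7967: {31a7967, 670b735}.
670b735 is among them, so fast-forward is possible.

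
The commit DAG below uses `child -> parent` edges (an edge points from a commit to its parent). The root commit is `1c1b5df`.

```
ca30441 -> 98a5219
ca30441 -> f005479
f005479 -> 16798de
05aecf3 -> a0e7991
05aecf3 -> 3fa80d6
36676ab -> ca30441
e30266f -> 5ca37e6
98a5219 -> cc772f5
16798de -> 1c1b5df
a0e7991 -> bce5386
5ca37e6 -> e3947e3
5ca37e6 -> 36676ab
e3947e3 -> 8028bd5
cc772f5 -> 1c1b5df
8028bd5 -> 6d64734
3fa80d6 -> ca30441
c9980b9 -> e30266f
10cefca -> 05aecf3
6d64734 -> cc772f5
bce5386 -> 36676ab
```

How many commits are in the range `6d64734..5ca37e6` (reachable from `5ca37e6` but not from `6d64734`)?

8

Reachable from 5ca37e6: {16798de, 1c1b5df, 36676ab, 5ca37e6, 6d64734, 8028bd5, 98a5219, ca30441, cc772f5, e3947e3, f005479}.
Reachable from 6d64734: {1c1b5df, 6d64734, cc772f5}.
In 5ca37e6's history but not 6d64734's: {16798de, 36676ab, 5ca37e6, 8028bd5, 98a5219, ca30441, e3947e3, f005479} — 8 commits.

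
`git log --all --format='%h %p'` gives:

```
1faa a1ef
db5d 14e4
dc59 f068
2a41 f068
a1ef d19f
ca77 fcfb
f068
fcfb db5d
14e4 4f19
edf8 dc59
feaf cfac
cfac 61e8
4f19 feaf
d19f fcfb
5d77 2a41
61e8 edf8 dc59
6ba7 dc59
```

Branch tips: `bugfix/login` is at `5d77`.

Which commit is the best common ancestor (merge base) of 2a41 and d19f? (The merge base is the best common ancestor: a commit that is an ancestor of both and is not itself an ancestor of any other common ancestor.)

Ancestors of 2a41: {2a41, f068}.
Ancestors of d19f: {14e4, 4f19, 61e8, cfac, d19f, db5d, dc59, edf8, f068, fcfb, feaf}.
Common ancestors: {f068}.
The only common ancestor is f068, so it is the merge base.

f068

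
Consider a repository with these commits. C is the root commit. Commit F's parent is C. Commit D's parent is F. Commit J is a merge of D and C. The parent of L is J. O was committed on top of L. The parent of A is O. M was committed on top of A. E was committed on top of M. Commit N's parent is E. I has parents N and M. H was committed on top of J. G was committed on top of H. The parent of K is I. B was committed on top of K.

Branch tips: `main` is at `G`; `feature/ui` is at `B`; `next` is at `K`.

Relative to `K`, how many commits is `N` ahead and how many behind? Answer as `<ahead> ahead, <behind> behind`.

Reachable from N: {A, C, D, E, F, J, L, M, N, O}.
Reachable from K: {A, C, D, E, F, I, J, K, L, M, N, O}.
Only in N's history (ahead): {} — 0.
Only in K's history (behind): {I, K} — 2.

0 ahead, 2 behind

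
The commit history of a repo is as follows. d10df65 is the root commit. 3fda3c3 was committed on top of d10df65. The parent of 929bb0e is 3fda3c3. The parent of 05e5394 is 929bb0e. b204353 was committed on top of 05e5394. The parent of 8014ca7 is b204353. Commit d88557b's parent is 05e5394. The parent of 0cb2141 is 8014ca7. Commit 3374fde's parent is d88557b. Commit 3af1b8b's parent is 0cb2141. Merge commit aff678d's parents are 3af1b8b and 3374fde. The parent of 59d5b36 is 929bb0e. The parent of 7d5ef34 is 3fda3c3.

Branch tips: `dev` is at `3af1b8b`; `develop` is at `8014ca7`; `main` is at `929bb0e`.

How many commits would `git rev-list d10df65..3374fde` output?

5

Reachable from 3374fde: {05e5394, 3374fde, 3fda3c3, 929bb0e, d10df65, d88557b}.
Reachable from d10df65: {d10df65}.
In 3374fde's history but not d10df65's: {05e5394, 3374fde, 3fda3c3, 929bb0e, d88557b} — 5 commits.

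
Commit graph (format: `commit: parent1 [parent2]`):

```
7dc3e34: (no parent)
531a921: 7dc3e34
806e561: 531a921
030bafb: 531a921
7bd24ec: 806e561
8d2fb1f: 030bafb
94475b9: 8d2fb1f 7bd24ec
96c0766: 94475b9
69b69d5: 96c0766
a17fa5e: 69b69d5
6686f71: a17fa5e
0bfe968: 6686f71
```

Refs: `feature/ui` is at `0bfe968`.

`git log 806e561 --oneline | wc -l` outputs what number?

Walking parent pointers from 806e561: reachable set = {531a921, 7dc3e34, 806e561}.
That is 3 commits.

3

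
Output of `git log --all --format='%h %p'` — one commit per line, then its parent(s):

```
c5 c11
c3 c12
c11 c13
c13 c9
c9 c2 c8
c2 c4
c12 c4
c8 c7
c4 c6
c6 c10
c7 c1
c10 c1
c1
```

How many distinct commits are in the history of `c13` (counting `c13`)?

Walking parent pointers from c13: reachable set = {c1, c10, c13, c2, c4, c6, c7, c8, c9}.
That is 9 commits.

9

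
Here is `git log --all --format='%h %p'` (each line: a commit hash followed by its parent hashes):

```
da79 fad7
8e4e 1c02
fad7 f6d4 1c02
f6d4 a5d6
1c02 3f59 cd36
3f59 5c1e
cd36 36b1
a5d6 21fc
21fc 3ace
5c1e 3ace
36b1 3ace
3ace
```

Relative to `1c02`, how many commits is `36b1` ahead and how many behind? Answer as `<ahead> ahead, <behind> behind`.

0 ahead, 4 behind

Reachable from 36b1: {36b1, 3ace}.
Reachable from 1c02: {1c02, 36b1, 3ace, 3f59, 5c1e, cd36}.
Only in 36b1's history (ahead): {} — 0.
Only in 1c02's history (behind): {1c02, 3f59, 5c1e, cd36} — 4.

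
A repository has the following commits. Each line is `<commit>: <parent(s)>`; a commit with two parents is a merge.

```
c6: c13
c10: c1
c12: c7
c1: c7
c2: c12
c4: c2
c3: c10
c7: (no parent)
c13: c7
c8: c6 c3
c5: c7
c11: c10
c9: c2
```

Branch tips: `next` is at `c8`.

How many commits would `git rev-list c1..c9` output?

Reachable from c9: {c12, c2, c7, c9}.
Reachable from c1: {c1, c7}.
In c9's history but not c1's: {c12, c2, c9} — 3 commits.

3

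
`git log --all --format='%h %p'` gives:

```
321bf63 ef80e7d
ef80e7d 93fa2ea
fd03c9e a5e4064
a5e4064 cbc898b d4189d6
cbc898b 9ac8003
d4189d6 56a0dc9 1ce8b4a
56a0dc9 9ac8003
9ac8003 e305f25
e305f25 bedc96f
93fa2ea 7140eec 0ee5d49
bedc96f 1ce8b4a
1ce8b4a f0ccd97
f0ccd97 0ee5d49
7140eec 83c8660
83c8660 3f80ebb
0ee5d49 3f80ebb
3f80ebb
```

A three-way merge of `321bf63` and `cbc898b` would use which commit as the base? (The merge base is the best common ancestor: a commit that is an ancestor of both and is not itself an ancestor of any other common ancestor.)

0ee5d49

Ancestors of 321bf63: {0ee5d49, 321bf63, 3f80ebb, 7140eec, 83c8660, 93fa2ea, ef80e7d}.
Ancestors of cbc898b: {0ee5d49, 1ce8b4a, 3f80ebb, 9ac8003, bedc96f, cbc898b, e305f25, f0ccd97}.
Common ancestors: {0ee5d49, 3f80ebb}.
Among these, 0ee5d49 is not an ancestor of any other common ancestor — it is the merge base.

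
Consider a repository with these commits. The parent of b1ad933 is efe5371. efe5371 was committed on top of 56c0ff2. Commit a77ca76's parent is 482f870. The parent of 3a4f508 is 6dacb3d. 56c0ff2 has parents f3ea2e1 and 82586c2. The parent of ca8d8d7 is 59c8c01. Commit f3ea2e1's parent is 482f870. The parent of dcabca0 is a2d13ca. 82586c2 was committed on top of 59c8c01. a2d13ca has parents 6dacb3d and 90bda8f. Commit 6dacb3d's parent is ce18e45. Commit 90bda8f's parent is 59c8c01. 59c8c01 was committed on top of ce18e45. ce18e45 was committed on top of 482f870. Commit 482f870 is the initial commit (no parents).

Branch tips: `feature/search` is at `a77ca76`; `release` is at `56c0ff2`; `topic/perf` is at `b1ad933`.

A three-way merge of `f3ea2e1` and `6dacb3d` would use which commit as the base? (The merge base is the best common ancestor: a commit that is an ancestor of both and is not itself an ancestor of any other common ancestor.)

Ancestors of f3ea2e1: {482f870, f3ea2e1}.
Ancestors of 6dacb3d: {482f870, 6dacb3d, ce18e45}.
Common ancestors: {482f870}.
The only common ancestor is 482f870, so it is the merge base.

482f870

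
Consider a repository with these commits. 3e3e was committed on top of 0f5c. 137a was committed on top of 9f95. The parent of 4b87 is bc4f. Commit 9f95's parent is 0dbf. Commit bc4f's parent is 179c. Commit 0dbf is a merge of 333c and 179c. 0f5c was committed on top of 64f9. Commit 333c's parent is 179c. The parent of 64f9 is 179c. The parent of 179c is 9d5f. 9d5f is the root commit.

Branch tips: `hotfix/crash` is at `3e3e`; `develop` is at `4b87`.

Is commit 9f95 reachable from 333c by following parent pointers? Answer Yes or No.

Ancestors of 333c: {179c, 333c, 9d5f}.
9f95 is not in that set, so it is not an ancestor of 333c.

No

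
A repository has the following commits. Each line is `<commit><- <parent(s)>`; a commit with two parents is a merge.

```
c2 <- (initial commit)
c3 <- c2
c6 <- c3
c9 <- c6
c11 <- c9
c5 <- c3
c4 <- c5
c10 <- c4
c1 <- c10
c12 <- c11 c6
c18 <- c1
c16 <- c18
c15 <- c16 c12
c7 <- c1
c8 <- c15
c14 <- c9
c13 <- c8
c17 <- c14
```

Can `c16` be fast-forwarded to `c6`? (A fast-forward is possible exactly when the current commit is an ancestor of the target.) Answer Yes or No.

No

A fast-forward from c16 to c6 is possible iff c16 is an ancestor of c6.
Ancestors of c6: {c2, c3, c6}.
c16 is not among them, so fast-forward is not possible.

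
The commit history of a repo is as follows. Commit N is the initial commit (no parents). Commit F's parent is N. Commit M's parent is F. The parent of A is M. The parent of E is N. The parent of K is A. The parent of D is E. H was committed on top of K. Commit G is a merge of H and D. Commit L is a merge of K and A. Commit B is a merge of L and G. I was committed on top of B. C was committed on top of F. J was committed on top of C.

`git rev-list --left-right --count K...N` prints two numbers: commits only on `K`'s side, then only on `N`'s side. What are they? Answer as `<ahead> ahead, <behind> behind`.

Reachable from K: {A, F, K, M, N}.
Reachable from N: {N}.
Only in K's history (ahead): {A, F, K, M} — 4.
Only in N's history (behind): {} — 0.

4 ahead, 0 behind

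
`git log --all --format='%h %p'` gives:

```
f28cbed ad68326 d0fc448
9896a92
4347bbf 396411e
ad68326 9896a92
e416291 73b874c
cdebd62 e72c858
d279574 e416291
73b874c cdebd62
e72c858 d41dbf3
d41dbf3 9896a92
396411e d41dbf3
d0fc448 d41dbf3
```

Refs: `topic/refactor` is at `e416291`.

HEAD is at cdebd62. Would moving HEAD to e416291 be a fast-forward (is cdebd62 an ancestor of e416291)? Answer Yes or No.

Yes

A fast-forward from cdebd62 to e416291 is possible iff cdebd62 is an ancestor of e416291.
Ancestors of e416291: {73b874c, 9896a92, cdebd62, d41dbf3, e416291, e72c858}.
cdebd62 is among them, so fast-forward is possible.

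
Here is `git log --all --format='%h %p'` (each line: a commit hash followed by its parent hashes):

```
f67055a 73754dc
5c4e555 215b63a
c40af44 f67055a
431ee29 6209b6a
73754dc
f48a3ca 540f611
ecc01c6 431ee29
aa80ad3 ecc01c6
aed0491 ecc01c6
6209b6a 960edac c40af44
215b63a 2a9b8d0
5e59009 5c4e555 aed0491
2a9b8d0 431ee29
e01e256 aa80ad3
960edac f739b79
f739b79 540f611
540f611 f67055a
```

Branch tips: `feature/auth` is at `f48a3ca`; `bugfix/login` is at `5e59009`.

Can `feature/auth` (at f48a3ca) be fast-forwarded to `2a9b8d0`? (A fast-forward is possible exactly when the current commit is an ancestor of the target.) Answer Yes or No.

No

A fast-forward from f48a3ca to 2a9b8d0 is possible iff f48a3ca is an ancestor of 2a9b8d0.
Ancestors of 2a9b8d0: {2a9b8d0, 431ee29, 540f611, 6209b6a, 73754dc, 960edac, c40af44, f67055a, f739b79}.
f48a3ca is not among them, so fast-forward is not possible.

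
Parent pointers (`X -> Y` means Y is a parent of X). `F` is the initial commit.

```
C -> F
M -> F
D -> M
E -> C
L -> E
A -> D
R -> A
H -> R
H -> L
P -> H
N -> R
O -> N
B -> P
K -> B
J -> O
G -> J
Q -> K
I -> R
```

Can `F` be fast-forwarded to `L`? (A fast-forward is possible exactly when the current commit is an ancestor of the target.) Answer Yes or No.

A fast-forward from F to L is possible iff F is an ancestor of L.
Ancestors of L: {C, E, F, L}.
F is among them, so fast-forward is possible.

Yes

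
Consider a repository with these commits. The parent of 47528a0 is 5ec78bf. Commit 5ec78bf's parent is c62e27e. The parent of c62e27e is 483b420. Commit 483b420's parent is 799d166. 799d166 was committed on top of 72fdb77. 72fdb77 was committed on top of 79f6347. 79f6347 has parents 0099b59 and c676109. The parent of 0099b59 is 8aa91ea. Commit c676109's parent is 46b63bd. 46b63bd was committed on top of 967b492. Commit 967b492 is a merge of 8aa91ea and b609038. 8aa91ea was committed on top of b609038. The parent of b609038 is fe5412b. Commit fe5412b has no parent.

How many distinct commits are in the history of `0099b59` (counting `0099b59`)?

4

Walking parent pointers from 0099b59: reachable set = {0099b59, 8aa91ea, b609038, fe5412b}.
That is 4 commits.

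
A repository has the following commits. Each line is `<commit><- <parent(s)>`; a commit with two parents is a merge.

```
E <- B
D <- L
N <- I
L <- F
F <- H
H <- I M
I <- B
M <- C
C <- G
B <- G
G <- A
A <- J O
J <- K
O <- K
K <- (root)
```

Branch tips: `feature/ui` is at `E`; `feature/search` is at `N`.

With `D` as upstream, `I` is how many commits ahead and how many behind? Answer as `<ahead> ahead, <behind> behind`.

0 ahead, 6 behind

Reachable from I: {A, B, G, I, J, K, O}.
Reachable from D: {A, B, C, D, F, G, H, I, J, K, L, M, O}.
Only in I's history (ahead): {} — 0.
Only in D's history (behind): {C, D, F, H, L, M} — 6.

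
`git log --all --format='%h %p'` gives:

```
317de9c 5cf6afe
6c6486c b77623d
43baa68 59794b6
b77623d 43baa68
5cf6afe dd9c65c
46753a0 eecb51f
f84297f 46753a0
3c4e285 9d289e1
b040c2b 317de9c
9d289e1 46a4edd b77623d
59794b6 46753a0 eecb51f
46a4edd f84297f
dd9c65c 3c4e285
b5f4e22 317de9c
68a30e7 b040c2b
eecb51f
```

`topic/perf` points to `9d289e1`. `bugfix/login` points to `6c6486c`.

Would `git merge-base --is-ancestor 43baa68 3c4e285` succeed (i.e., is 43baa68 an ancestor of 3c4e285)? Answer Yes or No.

Yes

Ancestors of 3c4e285 (commits reachable by following parents): {3c4e285, 43baa68, 46753a0, 46a4edd, 59794b6, 9d289e1, b77623d, eecb51f, f84297f}.
43baa68 is in that set, so it is an ancestor of 3c4e285.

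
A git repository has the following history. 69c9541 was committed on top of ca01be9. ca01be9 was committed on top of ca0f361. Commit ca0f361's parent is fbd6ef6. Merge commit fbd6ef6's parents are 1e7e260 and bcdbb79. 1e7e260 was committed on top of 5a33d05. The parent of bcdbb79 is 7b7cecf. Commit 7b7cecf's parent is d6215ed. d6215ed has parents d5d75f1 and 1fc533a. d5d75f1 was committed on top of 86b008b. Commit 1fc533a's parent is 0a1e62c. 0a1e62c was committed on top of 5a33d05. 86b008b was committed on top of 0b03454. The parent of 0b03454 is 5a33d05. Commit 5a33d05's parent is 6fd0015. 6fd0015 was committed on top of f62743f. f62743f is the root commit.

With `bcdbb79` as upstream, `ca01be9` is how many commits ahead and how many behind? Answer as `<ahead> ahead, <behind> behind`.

4 ahead, 0 behind

Reachable from ca01be9: {0a1e62c, 0b03454, 1e7e260, 1fc533a, 5a33d05, 6fd0015, 7b7cecf, 86b008b, bcdbb79, ca01be9, ca0f361, d5d75f1, d6215ed, f62743f, fbd6ef6}.
Reachable from bcdbb79: {0a1e62c, 0b03454, 1fc533a, 5a33d05, 6fd0015, 7b7cecf, 86b008b, bcdbb79, d5d75f1, d6215ed, f62743f}.
Only in ca01be9's history (ahead): {1e7e260, ca01be9, ca0f361, fbd6ef6} — 4.
Only in bcdbb79's history (behind): {} — 0.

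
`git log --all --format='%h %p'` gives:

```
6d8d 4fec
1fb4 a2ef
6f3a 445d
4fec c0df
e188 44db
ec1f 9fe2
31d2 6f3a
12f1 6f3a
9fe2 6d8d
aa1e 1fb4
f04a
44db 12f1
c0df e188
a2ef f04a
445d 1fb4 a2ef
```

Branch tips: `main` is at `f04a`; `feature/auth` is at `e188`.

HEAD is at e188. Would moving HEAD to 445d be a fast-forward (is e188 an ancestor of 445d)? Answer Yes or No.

A fast-forward from e188 to 445d is possible iff e188 is an ancestor of 445d.
Ancestors of 445d: {1fb4, 445d, a2ef, f04a}.
e188 is not among them, so fast-forward is not possible.

No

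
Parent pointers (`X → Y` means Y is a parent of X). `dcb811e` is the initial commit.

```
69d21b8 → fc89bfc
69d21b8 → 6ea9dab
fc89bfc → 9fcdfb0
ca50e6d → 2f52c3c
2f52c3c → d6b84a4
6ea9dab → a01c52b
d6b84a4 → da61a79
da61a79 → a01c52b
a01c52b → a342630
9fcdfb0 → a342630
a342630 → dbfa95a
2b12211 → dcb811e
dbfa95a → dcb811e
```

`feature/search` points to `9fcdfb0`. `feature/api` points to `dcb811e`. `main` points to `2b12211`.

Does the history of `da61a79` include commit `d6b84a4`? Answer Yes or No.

Ancestors of da61a79: {a01c52b, a342630, da61a79, dbfa95a, dcb811e}.
d6b84a4 is not in that set, so it is not an ancestor of da61a79.

No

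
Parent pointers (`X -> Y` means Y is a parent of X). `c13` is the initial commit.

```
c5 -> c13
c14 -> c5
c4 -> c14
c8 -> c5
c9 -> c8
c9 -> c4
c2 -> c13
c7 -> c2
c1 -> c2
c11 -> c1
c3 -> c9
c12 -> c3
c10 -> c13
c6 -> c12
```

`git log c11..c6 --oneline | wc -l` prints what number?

8

Reachable from c6: {c12, c13, c14, c3, c4, c5, c6, c8, c9}.
Reachable from c11: {c1, c11, c13, c2}.
In c6's history but not c11's: {c12, c14, c3, c4, c5, c6, c8, c9} — 8 commits.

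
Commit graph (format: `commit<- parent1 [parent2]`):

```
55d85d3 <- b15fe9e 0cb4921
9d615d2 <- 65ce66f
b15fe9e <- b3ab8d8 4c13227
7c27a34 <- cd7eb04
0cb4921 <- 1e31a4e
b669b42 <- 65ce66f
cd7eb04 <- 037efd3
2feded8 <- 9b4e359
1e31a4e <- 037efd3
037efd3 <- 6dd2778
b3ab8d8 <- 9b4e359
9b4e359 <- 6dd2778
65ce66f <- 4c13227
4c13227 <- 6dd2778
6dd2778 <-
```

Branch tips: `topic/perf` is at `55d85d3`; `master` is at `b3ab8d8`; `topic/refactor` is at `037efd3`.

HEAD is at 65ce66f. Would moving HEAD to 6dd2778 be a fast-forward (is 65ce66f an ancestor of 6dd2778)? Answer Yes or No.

No

A fast-forward from 65ce66f to 6dd2778 is possible iff 65ce66f is an ancestor of 6dd2778.
Ancestors of 6dd2778: {6dd2778}.
65ce66f is not among them, so fast-forward is not possible.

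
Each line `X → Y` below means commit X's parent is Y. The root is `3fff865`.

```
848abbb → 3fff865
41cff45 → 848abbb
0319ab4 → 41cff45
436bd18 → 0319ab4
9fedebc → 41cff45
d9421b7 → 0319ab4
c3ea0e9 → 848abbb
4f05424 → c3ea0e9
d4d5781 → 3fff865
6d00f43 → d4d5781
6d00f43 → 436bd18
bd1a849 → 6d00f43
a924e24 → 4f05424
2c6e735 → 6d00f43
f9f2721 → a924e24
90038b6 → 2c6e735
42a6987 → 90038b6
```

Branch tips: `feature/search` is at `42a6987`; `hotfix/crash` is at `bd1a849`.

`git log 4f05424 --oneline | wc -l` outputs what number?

4

Walking parent pointers from 4f05424: reachable set = {3fff865, 4f05424, 848abbb, c3ea0e9}.
That is 4 commits.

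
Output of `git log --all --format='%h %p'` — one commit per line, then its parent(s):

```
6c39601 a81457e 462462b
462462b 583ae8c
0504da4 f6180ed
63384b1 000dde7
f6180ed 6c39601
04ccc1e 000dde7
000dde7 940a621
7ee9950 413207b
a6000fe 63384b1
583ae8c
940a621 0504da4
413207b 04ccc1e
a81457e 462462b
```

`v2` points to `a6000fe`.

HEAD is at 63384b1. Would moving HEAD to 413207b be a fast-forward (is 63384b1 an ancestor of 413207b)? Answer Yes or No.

A fast-forward from 63384b1 to 413207b is possible iff 63384b1 is an ancestor of 413207b.
Ancestors of 413207b: {000dde7, 04ccc1e, 0504da4, 413207b, 462462b, 583ae8c, 6c39601, 940a621, a81457e, f6180ed}.
63384b1 is not among them, so fast-forward is not possible.

No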